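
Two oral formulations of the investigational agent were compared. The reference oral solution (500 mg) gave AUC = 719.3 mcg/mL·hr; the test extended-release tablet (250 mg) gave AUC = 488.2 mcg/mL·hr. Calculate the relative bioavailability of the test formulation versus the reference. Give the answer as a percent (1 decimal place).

F_rel = (AUC_test/D_test) / (AUC_ref/D_ref)
      = (488.2/250) / (719.3/500)
      = 1.9528 / 1.4386 = 1.3574 = 135.74%

F_rel = 135.7%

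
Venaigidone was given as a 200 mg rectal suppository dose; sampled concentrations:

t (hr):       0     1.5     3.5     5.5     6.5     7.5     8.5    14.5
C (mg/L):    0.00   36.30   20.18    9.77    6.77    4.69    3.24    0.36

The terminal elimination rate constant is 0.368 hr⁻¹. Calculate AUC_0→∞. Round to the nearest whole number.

Trapezoidal AUC_0→14.5:
  [0→1.5]: (0.00+36.30)/2 × 1.5 = 27.225
  [1.5→3.5]: (36.30+20.18)/2 × 2 = 56.48
  [3.5→5.5]: (20.18+9.77)/2 × 2 = 29.95
  [5.5→6.5]: (9.77+6.77)/2 × 1 = 8.27
  [6.5→7.5]: (6.77+4.69)/2 × 1 = 5.73
  [7.5→8.5]: (4.69+3.24)/2 × 1 = 3.965
  [8.5→14.5]: (3.24+0.36)/2 × 6 = 10.8
  Sum = 142.42 mg/L·hr
Extrapolated tail: C_last / k_e = 0.36 / 0.368 = 0.978
AUC_0→∞ = 142.42 + 0.978 = 143.398 mg/L·hr

AUC = 143 mg/L·hr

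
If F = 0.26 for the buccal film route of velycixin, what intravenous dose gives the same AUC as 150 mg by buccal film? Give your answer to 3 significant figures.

Systemic exposure from an extravascular dose = F × D_ev, so the equivalent IV dose is F × D_ev.
D_iv = F × D_ev = 0.26 × 150 = 39 mg

D_iv = 39.0 mg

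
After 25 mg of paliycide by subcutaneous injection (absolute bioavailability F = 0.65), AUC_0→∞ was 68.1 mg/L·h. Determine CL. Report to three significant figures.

CL = 0.239 L/h

CL = F × Dose / AUC_0→∞
   = 0.65 × 25 / 68.1 = 0.23862 L/h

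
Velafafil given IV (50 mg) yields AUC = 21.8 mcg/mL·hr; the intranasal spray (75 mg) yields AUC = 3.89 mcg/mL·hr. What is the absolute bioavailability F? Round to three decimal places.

F = 0.119

F = (AUC_ev / D_ev) / (AUC_iv / D_iv)
  = (3.89/75) / (21.8/50)
  = 0.0518667 / 0.436 = 0.1190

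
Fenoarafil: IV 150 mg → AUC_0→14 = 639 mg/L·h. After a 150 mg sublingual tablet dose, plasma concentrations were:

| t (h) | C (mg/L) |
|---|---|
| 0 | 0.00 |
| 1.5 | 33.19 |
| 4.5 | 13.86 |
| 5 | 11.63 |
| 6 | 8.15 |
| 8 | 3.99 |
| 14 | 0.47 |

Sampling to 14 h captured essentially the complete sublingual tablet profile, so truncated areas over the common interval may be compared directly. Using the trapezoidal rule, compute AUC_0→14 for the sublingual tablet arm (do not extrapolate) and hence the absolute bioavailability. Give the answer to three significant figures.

F = 0.215

Trapezoidal AUC_0→14 (sublingual tablet):
  [0→1.5]: (0.00+33.19)/2 × 1.5 = 24.8925
  [1.5→4.5]: (33.19+13.86)/2 × 3 = 70.575
  [4.5→5]: (13.86+11.63)/2 × 0.5 = 6.3725
  [5→6]: (11.63+8.15)/2 × 1 = 9.89
  [6→8]: (8.15+3.99)/2 × 2 = 12.14
  [8→14]: (3.99+0.47)/2 × 6 = 13.38
  Sum = 137.25 mg/L·h
F = (AUC_ev/D_ev)/(AUC_iv/D_iv) = (137.25/150)/(639/150) = 0.915/4.26 = 0.2148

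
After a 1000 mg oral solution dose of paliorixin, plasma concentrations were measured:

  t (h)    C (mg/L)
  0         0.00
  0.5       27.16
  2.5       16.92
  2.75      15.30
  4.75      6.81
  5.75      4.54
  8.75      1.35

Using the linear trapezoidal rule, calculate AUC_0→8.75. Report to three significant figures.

Trapezoidal AUC_0→8.75:
  [0→0.5]: (0.00+27.16)/2 × 0.5 = 6.79
  [0.5→2.5]: (27.16+16.92)/2 × 2 = 44.08
  [2.5→2.75]: (16.92+15.30)/2 × 0.25 = 4.0275
  [2.75→4.75]: (15.30+6.81)/2 × 2 = 22.11
  [4.75→5.75]: (6.81+4.54)/2 × 1 = 5.675
  [5.75→8.75]: (4.54+1.35)/2 × 3 = 8.835
  Sum = 91.5175 mg/L·h

AUC = 91.5 mg/L·h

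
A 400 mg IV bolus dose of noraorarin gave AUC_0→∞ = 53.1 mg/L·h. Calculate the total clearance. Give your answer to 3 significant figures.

CL = Dose_iv / AUC_0→∞
   = 400 / 53.1 = 7.53296 L/h

CL = 7.53 L/h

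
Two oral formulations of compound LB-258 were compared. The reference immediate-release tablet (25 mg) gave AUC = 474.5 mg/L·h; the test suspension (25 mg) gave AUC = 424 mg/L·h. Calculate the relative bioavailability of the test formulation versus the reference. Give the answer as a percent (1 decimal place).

F_rel = (AUC_test/D_test) / (AUC_ref/D_ref)
      = (424/25) / (474.5/25)
      = 16.96 / 18.98 = 0.8936 = 89.36%

F_rel = 89.4%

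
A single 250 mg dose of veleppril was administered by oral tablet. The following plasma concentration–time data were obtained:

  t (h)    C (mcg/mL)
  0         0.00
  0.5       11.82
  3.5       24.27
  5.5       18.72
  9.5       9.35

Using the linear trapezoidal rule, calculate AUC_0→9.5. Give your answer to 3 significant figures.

Trapezoidal AUC_0→9.5:
  [0→0.5]: (0.00+11.82)/2 × 0.5 = 2.955
  [0.5→3.5]: (11.82+24.27)/2 × 3 = 54.135
  [3.5→5.5]: (24.27+18.72)/2 × 2 = 42.99
  [5.5→9.5]: (18.72+9.35)/2 × 4 = 56.14
  Sum = 156.22 mcg/mL·h

AUC = 156 mcg/mL·h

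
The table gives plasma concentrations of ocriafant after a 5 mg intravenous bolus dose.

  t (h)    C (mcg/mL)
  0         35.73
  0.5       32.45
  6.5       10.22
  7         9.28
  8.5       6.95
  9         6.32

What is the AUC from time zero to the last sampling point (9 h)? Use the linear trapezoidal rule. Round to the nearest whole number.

Trapezoidal AUC_0→9:
  [0→0.5]: (35.73+32.45)/2 × 0.5 = 17.045
  [0.5→6.5]: (32.45+10.22)/2 × 6 = 128.01
  [6.5→7]: (10.22+9.28)/2 × 0.5 = 4.875
  [7→8.5]: (9.28+6.95)/2 × 1.5 = 12.1725
  [8.5→9]: (6.95+6.32)/2 × 0.5 = 3.3175
  Sum = 165.42 mcg/mL·h

AUC = 165 mcg/mL·h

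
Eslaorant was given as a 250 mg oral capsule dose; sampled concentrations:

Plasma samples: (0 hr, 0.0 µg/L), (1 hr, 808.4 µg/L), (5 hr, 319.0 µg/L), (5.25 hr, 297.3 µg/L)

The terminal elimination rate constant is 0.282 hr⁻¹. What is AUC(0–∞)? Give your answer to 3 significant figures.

Trapezoidal AUC_0→5.25:
  [0→1]: (0.0+808.4)/2 × 1 = 404.2
  [1→5]: (808.4+319.0)/2 × 4 = 2254.8
  [5→5.25]: (319.0+297.3)/2 × 0.25 = 77.0375
  Sum = 2736.0375 µg/L·hr
Extrapolated tail: C_last / k_e = 297.3 / 0.282 = 1054.255
AUC_0→∞ = 2736.0375 + 1054.255 = 3790.2925 µg/L·hr

AUC = 3790 µg/L·hr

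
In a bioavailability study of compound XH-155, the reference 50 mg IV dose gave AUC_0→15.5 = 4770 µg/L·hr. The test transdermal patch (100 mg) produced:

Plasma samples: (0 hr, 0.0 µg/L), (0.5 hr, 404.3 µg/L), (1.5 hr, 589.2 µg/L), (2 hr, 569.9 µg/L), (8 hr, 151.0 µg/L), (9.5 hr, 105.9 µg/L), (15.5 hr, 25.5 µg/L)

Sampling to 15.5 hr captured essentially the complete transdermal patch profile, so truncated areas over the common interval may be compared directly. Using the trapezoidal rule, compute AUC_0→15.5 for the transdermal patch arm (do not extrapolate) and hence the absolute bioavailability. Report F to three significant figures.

Trapezoidal AUC_0→15.5 (transdermal patch):
  [0→0.5]: (0.0+404.3)/2 × 0.5 = 101.075
  [0.5→1.5]: (404.3+589.2)/2 × 1 = 496.75
  [1.5→2]: (589.2+569.9)/2 × 0.5 = 289.775
  [2→8]: (569.9+151.0)/2 × 6 = 2162.7
  [8→9.5]: (151.0+105.9)/2 × 1.5 = 192.675
  [9.5→15.5]: (105.9+25.5)/2 × 6 = 394.2
  Sum = 3637.175 µg/L·hr
F = (AUC_ev/D_ev)/(AUC_iv/D_iv) = (3637.175/100)/(4770/50) = 36.37175/95.4 = 0.3813

F = 0.381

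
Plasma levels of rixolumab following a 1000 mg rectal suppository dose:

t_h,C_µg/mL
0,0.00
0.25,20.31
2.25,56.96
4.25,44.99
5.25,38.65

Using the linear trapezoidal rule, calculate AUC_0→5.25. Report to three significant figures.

Trapezoidal AUC_0→5.25:
  [0→0.25]: (0.00+20.31)/2 × 0.25 = 2.53875
  [0.25→2.25]: (20.31+56.96)/2 × 2 = 77.27
  [2.25→4.25]: (56.96+44.99)/2 × 2 = 101.95
  [4.25→5.25]: (44.99+38.65)/2 × 1 = 41.82
  Sum = 223.57875 µg/mL·h

AUC = 224 µg/mL·h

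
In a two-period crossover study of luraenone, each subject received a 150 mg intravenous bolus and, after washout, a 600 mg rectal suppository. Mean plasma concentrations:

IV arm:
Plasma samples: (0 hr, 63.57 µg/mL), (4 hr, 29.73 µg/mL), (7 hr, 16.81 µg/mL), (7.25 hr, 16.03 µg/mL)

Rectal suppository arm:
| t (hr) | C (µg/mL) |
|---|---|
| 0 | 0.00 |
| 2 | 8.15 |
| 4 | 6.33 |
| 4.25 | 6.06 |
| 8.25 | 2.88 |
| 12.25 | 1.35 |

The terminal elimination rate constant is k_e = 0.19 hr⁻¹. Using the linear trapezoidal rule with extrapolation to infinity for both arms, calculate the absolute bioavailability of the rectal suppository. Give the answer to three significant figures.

F = 0.0418

Trapezoidal AUC_0→7.25 (IV):
  [0→4]: (63.57+29.73)/2 × 4 = 186.6
  [4→7]: (29.73+16.81)/2 × 3 = 69.81
  [7→7.25]: (16.81+16.03)/2 × 0.25 = 4.105
  Sum = 260.515 µg/mL·hr
IV tail: 16.03/0.19 = 84.368; AUC_iv,0→∞ = 260.515 + 84.368 = 344.883 µg/mL·hr
Trapezoidal AUC_0→12.25 (rectal suppository):
  [0→2]: (0.00+8.15)/2 × 2 = 8.15
  [2→4]: (8.15+6.33)/2 × 2 = 14.48
  [4→4.25]: (6.33+6.06)/2 × 0.25 = 1.54875
  [4.25→8.25]: (6.06+2.88)/2 × 4 = 17.88
  [8.25→12.25]: (2.88+1.35)/2 × 4 = 8.46
  Sum = 50.51875 µg/mL·hr
rectal suppository tail: 1.35/0.19 = 7.105; AUC_ev,0→∞ = 50.51875 + 7.105 = 57.62375 µg/mL·hr
F = (AUC_ev/D_ev)/(AUC_iv/D_iv) = (57.62375/600)/(344.883/150) = 0.0960396/2.29922 = 0.0418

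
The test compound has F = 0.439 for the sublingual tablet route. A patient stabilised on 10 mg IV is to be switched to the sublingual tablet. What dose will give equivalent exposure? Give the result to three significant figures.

D_sublingual = 22.8 mg

For equal systemic exposure: F × D_ev = D_iv
D_ev = D_iv / F = 10 / 0.439 = 22.779 mg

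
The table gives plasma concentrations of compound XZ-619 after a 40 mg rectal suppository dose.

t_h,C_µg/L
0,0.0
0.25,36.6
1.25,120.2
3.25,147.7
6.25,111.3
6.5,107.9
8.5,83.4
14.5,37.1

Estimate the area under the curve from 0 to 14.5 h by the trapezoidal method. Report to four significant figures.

Trapezoidal AUC_0→14.5:
  [0→0.25]: (0.0+36.6)/2 × 0.25 = 4.575
  [0.25→1.25]: (36.6+120.2)/2 × 1 = 78.4
  [1.25→3.25]: (120.2+147.7)/2 × 2 = 267.9
  [3.25→6.25]: (147.7+111.3)/2 × 3 = 388.5
  [6.25→6.5]: (111.3+107.9)/2 × 0.25 = 27.4
  [6.5→8.5]: (107.9+83.4)/2 × 2 = 191.3
  [8.5→14.5]: (83.4+37.1)/2 × 6 = 361.5
  Sum = 1319.575 µg/L·h

AUC = 1320 µg/L·h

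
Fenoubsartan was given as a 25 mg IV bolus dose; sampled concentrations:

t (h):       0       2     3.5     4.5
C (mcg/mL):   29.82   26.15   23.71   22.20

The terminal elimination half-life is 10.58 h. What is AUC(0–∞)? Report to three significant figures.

Trapezoidal AUC_0→4.5:
  [0→2]: (29.82+26.15)/2 × 2 = 55.97
  [2→3.5]: (26.15+23.71)/2 × 1.5 = 37.395
  [3.5→4.5]: (23.71+22.20)/2 × 1 = 22.955
  Sum = 116.32 mcg/mL·h
k_e = ln2 / t½ = 0.693147 / 10.58 = 0.0655 h^-1
Extrapolated tail: C_last / k_e = 22.20 / 0.0655 = 338.931
AUC_0→∞ = 116.32 + 338.931 = 455.251 mcg/mL·h

AUC = 455 mcg/mL·h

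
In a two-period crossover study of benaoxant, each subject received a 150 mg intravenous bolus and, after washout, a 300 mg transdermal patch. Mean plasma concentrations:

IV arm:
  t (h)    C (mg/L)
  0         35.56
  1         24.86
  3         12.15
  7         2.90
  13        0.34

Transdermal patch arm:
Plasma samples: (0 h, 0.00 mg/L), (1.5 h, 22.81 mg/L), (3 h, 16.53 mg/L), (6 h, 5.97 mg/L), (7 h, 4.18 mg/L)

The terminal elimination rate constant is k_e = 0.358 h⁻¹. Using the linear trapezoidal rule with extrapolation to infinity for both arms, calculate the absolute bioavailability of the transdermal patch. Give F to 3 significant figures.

Trapezoidal AUC_0→13 (IV):
  [0→1]: (35.56+24.86)/2 × 1 = 30.21
  [1→3]: (24.86+12.15)/2 × 2 = 37.01
  [3→7]: (12.15+2.90)/2 × 4 = 30.1
  [7→13]: (2.90+0.34)/2 × 6 = 9.72
  Sum = 107.04 mg/L·h
IV tail: 0.34/0.358 = 0.950; AUC_iv,0→∞ = 107.04 + 0.950 = 107.99 mg/L·h
Trapezoidal AUC_0→7 (transdermal patch):
  [0→1.5]: (0.00+22.81)/2 × 1.5 = 17.1075
  [1.5→3]: (22.81+16.53)/2 × 1.5 = 29.505
  [3→6]: (16.53+5.97)/2 × 3 = 33.75
  [6→7]: (5.97+4.18)/2 × 1 = 5.075
  Sum = 85.4375 mg/L·h
transdermal patch tail: 4.18/0.358 = 11.676; AUC_ev,0→∞ = 85.4375 + 11.676 = 97.1135 mg/L·h
F = (AUC_ev/D_ev)/(AUC_iv/D_iv) = (97.1135/300)/(107.99/150) = 0.323712/0.719933 = 0.4496

F = 0.450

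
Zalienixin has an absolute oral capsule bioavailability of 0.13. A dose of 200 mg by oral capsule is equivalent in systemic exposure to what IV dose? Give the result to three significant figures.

Systemic exposure from an extravascular dose = F × D_ev, so the equivalent IV dose is F × D_ev.
D_iv = F × D_ev = 0.13 × 200 = 26 mg

D_iv = 26.0 mg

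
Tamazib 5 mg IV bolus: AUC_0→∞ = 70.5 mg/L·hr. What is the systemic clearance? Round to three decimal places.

CL = 0.071 L/hr

CL = Dose_iv / AUC_0→∞
   = 5 / 70.5 = 0.070922 L/hr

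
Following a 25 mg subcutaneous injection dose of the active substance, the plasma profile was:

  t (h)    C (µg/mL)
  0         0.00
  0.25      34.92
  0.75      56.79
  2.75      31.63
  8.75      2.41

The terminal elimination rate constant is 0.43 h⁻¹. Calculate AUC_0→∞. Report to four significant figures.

Trapezoidal AUC_0→8.75:
  [0→0.25]: (0.00+34.92)/2 × 0.25 = 4.365
  [0.25→0.75]: (34.92+56.79)/2 × 0.5 = 22.9275
  [0.75→2.75]: (56.79+31.63)/2 × 2 = 88.42
  [2.75→8.75]: (31.63+2.41)/2 × 6 = 102.12
  Sum = 217.8325 µg/mL·h
Extrapolated tail: C_last / k_e = 2.41 / 0.43 = 5.605
AUC_0→∞ = 217.8325 + 5.605 = 223.4375 µg/mL·h

AUC = 223.4 µg/mL·h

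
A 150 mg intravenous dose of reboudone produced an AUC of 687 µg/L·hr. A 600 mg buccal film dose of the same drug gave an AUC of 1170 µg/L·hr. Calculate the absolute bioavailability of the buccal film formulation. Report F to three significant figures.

F = (AUC_ev / D_ev) / (AUC_iv / D_iv)
  = (1170/600) / (687/150)
  = 1.95 / 4.58 = 0.4258

F = 0.426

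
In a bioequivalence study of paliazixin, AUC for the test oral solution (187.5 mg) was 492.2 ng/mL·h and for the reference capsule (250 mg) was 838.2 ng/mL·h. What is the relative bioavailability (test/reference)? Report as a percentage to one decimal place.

F_rel = (AUC_test/D_test) / (AUC_ref/D_ref)
      = (492.2/187.5) / (838.2/250)
      = 2.62507 / 3.3528 = 0.7829 = 78.29%

F_rel = 78.3%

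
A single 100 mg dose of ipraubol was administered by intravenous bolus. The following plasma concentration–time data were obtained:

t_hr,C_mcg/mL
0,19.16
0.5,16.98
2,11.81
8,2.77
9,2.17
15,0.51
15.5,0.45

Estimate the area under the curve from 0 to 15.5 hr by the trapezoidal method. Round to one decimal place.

AUC = 85.1 mcg/mL·hr

Trapezoidal AUC_0→15.5:
  [0→0.5]: (19.16+16.98)/2 × 0.5 = 9.035
  [0.5→2]: (16.98+11.81)/2 × 1.5 = 21.5925
  [2→8]: (11.81+2.77)/2 × 6 = 43.74
  [8→9]: (2.77+2.17)/2 × 1 = 2.47
  [9→15]: (2.17+0.51)/2 × 6 = 8.04
  [15→15.5]: (0.51+0.45)/2 × 0.5 = 0.24
  Sum = 85.1175 mcg/mL·hr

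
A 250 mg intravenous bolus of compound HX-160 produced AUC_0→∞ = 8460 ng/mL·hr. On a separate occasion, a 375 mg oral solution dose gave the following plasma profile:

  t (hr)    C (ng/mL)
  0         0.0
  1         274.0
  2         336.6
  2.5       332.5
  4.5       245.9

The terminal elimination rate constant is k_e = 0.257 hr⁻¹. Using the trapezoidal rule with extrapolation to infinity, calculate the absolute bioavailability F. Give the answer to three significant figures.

F = 0.169

Trapezoidal AUC_0→4.5 (oral solution):
  [0→1]: (0.0+274.0)/2 × 1 = 137.0
  [1→2]: (274.0+336.6)/2 × 1 = 305.3
  [2→2.5]: (336.6+332.5)/2 × 0.5 = 167.275
  [2.5→4.5]: (332.5+245.9)/2 × 2 = 578.4
  Sum = 1187.975 ng/mL·hr
Tail: C_last/k_e = 245.9/0.257 = 956.809
AUC_0→∞ (oral solution) = 1187.975 + 956.809 = 2144.784 ng/mL·hr
F = (AUC_ev/D_ev)/(AUC_iv/D_iv) = (2144.784/375)/(8460/250) = 5.719424/33.84 = 0.1690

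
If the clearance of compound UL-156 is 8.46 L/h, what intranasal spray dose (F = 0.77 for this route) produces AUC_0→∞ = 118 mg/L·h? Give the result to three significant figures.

Dose = CL × AUC_0→∞ / F
     = 8.46 × 118 / 0.77 = 1296.47 mg

Dose = 1300 mg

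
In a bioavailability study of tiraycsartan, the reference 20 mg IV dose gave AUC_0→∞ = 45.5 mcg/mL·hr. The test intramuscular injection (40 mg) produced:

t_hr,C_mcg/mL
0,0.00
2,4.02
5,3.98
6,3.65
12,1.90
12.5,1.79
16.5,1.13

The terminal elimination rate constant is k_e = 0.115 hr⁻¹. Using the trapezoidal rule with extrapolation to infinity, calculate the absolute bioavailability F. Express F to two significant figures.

Trapezoidal AUC_0→16.5 (intramuscular injection):
  [0→2]: (0.00+4.02)/2 × 2 = 4.02
  [2→5]: (4.02+3.98)/2 × 3 = 12.0
  [5→6]: (3.98+3.65)/2 × 1 = 3.815
  [6→12]: (3.65+1.90)/2 × 6 = 16.65
  [12→12.5]: (1.90+1.79)/2 × 0.5 = 0.9225
  [12.5→16.5]: (1.79+1.13)/2 × 4 = 5.84
  Sum = 43.2475 mcg/mL·hr
Tail: C_last/k_e = 1.13/0.115 = 9.826
AUC_0→∞ (intramuscular injection) = 43.2475 + 9.826 = 53.0735 mcg/mL·hr
F = (AUC_ev/D_ev)/(AUC_iv/D_iv) = (53.0735/40)/(45.5/20) = 1.3268375/2.275 = 0.5832

F = 0.58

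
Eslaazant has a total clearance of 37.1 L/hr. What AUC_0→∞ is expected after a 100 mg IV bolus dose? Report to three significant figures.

AUC_0→∞ = Dose_iv / CL
        = 100 / 37.1 = 2.69542 mg/L·hr

AUC = 2.70 mg/L·hr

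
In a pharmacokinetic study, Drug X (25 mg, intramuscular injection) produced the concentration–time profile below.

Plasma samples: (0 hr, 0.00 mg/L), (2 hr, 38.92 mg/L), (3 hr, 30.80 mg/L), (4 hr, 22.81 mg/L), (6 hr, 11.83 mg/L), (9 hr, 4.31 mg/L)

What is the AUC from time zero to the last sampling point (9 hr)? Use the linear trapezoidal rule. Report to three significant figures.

Trapezoidal AUC_0→9:
  [0→2]: (0.00+38.92)/2 × 2 = 38.92
  [2→3]: (38.92+30.80)/2 × 1 = 34.86
  [3→4]: (30.80+22.81)/2 × 1 = 26.805
  [4→6]: (22.81+11.83)/2 × 2 = 34.64
  [6→9]: (11.83+4.31)/2 × 3 = 24.21
  Sum = 159.435 mg/L·hr

AUC = 159 mg/L·hr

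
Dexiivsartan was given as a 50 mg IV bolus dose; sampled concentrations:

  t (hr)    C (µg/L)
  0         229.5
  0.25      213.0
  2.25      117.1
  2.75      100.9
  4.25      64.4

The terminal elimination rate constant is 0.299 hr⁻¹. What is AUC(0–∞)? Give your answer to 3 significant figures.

Trapezoidal AUC_0→4.25:
  [0→0.25]: (229.5+213.0)/2 × 0.25 = 55.3125
  [0.25→2.25]: (213.0+117.1)/2 × 2 = 330.1
  [2.25→2.75]: (117.1+100.9)/2 × 0.5 = 54.5
  [2.75→4.25]: (100.9+64.4)/2 × 1.5 = 123.975
  Sum = 563.8875 µg/L·hr
Extrapolated tail: C_last / k_e = 64.4 / 0.299 = 215.385
AUC_0→∞ = 563.8875 + 215.385 = 779.2725 µg/L·hr

AUC = 779 µg/L·hr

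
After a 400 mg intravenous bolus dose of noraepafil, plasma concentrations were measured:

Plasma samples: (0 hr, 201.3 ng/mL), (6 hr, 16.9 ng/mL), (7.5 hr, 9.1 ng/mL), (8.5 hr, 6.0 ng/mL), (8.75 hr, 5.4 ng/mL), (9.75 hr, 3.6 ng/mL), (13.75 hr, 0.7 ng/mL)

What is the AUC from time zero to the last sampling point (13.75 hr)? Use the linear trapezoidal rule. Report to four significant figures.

AUC = 696.2 ng/mL·hr

Trapezoidal AUC_0→13.75:
  [0→6]: (201.3+16.9)/2 × 6 = 654.6
  [6→7.5]: (16.9+9.1)/2 × 1.5 = 19.5
  [7.5→8.5]: (9.1+6.0)/2 × 1 = 7.55
  [8.5→8.75]: (6.0+5.4)/2 × 0.25 = 1.425
  [8.75→9.75]: (5.4+3.6)/2 × 1 = 4.5
  [9.75→13.75]: (3.6+0.7)/2 × 4 = 8.6
  Sum = 696.175 ng/mL·hr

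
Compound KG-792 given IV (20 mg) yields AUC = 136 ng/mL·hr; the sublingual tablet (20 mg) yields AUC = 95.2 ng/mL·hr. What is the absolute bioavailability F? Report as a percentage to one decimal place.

F = (AUC_ev / D_ev) / (AUC_iv / D_iv)
  = (95.2/20) / (136/20)
  = 4.76 / 6.8 = 0.7000
  = 70.00%

F = 70.0%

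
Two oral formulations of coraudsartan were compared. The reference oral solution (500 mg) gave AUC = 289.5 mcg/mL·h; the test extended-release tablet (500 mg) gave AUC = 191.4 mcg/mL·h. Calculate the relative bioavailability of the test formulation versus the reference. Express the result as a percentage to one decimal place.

F_rel = 66.1%

F_rel = (AUC_test/D_test) / (AUC_ref/D_ref)
      = (191.4/500) / (289.5/500)
      = 0.3828 / 0.579 = 0.6611 = 66.11%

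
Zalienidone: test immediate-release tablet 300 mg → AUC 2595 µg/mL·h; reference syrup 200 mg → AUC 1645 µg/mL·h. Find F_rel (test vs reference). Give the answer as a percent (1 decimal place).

F_rel = (AUC_test/D_test) / (AUC_ref/D_ref)
      = (2595/300) / (1645/200)
      = 8.65 / 8.225 = 1.0517 = 105.17%

F_rel = 105.2%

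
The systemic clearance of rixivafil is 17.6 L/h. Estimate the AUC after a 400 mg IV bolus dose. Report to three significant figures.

AUC_0→∞ = Dose_iv / CL
        = 400 / 17.6 = 22.7273 mg/L·h

AUC = 22.7 mg/L·h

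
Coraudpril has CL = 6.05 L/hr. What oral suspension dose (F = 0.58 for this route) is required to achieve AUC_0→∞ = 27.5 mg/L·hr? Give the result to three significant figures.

Dose = CL × AUC_0→∞ / F
     = 6.05 × 27.5 / 0.58 = 286.853 mg

Dose = 287 mg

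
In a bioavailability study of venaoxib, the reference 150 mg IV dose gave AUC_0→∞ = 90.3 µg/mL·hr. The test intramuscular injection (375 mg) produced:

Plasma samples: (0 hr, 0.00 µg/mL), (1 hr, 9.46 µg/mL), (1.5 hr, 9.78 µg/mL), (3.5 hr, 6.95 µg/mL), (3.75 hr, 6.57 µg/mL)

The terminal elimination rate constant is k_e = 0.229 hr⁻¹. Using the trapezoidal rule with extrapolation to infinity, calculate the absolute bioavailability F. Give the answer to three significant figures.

F = 0.251

Trapezoidal AUC_0→3.75 (intramuscular injection):
  [0→1]: (0.00+9.46)/2 × 1 = 4.73
  [1→1.5]: (9.46+9.78)/2 × 0.5 = 4.81
  [1.5→3.5]: (9.78+6.95)/2 × 2 = 16.73
  [3.5→3.75]: (6.95+6.57)/2 × 0.25 = 1.69
  Sum = 27.96 µg/mL·hr
Tail: C_last/k_e = 6.57/0.229 = 28.690
AUC_0→∞ (intramuscular injection) = 27.96 + 28.690 = 56.65 µg/mL·hr
F = (AUC_ev/D_ev)/(AUC_iv/D_iv) = (56.65/375)/(90.3/150) = 0.151067/0.602 = 0.2509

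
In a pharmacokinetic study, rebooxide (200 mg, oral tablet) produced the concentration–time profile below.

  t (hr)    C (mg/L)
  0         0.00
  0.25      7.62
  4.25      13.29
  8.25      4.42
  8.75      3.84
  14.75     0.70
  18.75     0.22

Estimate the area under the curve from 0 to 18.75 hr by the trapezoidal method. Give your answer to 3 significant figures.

Trapezoidal AUC_0→18.75:
  [0→0.25]: (0.00+7.62)/2 × 0.25 = 0.9525
  [0.25→4.25]: (7.62+13.29)/2 × 4 = 41.82
  [4.25→8.25]: (13.29+4.42)/2 × 4 = 35.42
  [8.25→8.75]: (4.42+3.84)/2 × 0.5 = 2.065
  [8.75→14.75]: (3.84+0.70)/2 × 6 = 13.62
  [14.75→18.75]: (0.70+0.22)/2 × 4 = 1.84
  Sum = 95.7175 mg/L·hr

AUC = 95.7 mg/L·hr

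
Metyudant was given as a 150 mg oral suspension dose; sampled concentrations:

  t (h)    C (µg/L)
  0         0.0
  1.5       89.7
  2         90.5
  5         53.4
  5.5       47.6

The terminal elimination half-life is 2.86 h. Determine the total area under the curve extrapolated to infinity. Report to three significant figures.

AUC = 550 µg/L·h

Trapezoidal AUC_0→5.5:
  [0→1.5]: (0.0+89.7)/2 × 1.5 = 67.275
  [1.5→2]: (89.7+90.5)/2 × 0.5 = 45.05
  [2→5]: (90.5+53.4)/2 × 3 = 215.85
  [5→5.5]: (53.4+47.6)/2 × 0.5 = 25.25
  Sum = 353.425 µg/L·h
k_e = ln2 / t½ = 0.693147 / 2.86 = 0.2424 h^-1
Extrapolated tail: C_last / k_e = 47.6 / 0.2424 = 196.370
AUC_0→∞ = 353.425 + 196.370 = 549.795 µg/L·h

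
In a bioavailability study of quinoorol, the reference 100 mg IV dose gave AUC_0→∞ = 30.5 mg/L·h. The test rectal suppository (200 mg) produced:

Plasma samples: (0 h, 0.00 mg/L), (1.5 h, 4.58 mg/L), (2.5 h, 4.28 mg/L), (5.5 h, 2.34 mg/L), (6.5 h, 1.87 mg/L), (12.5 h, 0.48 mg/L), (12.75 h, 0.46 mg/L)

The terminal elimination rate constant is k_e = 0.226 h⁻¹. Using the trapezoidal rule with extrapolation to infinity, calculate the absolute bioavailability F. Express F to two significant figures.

F = 0.48

Trapezoidal AUC_0→12.75 (rectal suppository):
  [0→1.5]: (0.00+4.58)/2 × 1.5 = 3.435
  [1.5→2.5]: (4.58+4.28)/2 × 1 = 4.43
  [2.5→5.5]: (4.28+2.34)/2 × 3 = 9.93
  [5.5→6.5]: (2.34+1.87)/2 × 1 = 2.105
  [6.5→12.5]: (1.87+0.48)/2 × 6 = 7.05
  [12.5→12.75]: (0.48+0.46)/2 × 0.25 = 0.1175
  Sum = 27.0675 mg/L·h
Tail: C_last/k_e = 0.46/0.226 = 2.035
AUC_0→∞ (rectal suppository) = 27.0675 + 2.035 = 29.1025 mg/L·h
F = (AUC_ev/D_ev)/(AUC_iv/D_iv) = (29.1025/200)/(30.5/100) = 0.1455125/0.305 = 0.4771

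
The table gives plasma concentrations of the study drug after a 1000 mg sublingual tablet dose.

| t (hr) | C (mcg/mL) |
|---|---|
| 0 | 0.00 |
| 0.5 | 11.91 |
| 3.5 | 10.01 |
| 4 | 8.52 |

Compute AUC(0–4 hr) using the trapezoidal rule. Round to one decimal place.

Trapezoidal AUC_0→4:
  [0→0.5]: (0.00+11.91)/2 × 0.5 = 2.9775
  [0.5→3.5]: (11.91+10.01)/2 × 3 = 32.88
  [3.5→4]: (10.01+8.52)/2 × 0.5 = 4.6325
  Sum = 40.49 mcg/mL·hr

AUC = 40.5 mcg/mL·hr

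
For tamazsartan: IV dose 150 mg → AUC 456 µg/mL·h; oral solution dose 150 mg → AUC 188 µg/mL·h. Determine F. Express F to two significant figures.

F = (AUC_ev / D_ev) / (AUC_iv / D_iv)
  = (188/150) / (456/150)
  = 1.25333 / 3.04 = 0.4123

F = 0.41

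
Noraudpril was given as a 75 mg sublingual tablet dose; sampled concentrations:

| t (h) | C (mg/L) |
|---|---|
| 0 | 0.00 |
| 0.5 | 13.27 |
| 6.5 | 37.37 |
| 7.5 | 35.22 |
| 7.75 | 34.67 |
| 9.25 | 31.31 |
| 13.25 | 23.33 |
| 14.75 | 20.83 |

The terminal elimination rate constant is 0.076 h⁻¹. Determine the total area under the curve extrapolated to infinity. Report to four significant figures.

AUC = 666.2 mg/L·h

Trapezoidal AUC_0→14.75:
  [0→0.5]: (0.00+13.27)/2 × 0.5 = 3.3175
  [0.5→6.5]: (13.27+37.37)/2 × 6 = 151.92
  [6.5→7.5]: (37.37+35.22)/2 × 1 = 36.295
  [7.5→7.75]: (35.22+34.67)/2 × 0.25 = 8.73625
  [7.75→9.25]: (34.67+31.31)/2 × 1.5 = 49.485
  [9.25→13.25]: (31.31+23.33)/2 × 4 = 109.28
  [13.25→14.75]: (23.33+20.83)/2 × 1.5 = 33.12
  Sum = 392.15375 mg/L·h
Extrapolated tail: C_last / k_e = 20.83 / 0.076 = 274.079
AUC_0→∞ = 392.15375 + 274.079 = 666.23275 mg/L·h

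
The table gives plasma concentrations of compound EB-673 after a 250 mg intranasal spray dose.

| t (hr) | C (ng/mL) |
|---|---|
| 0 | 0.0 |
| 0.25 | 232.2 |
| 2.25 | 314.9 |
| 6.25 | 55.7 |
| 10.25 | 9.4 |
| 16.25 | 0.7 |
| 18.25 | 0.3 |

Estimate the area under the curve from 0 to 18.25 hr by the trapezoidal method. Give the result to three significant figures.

AUC = 1480 ng/mL·hr

Trapezoidal AUC_0→18.25:
  [0→0.25]: (0.0+232.2)/2 × 0.25 = 29.025
  [0.25→2.25]: (232.2+314.9)/2 × 2 = 547.1
  [2.25→6.25]: (314.9+55.7)/2 × 4 = 741.2
  [6.25→10.25]: (55.7+9.4)/2 × 4 = 130.2
  [10.25→16.25]: (9.4+0.7)/2 × 6 = 30.3
  [16.25→18.25]: (0.7+0.3)/2 × 2 = 1.0
  Sum = 1478.825 ng/mL·hr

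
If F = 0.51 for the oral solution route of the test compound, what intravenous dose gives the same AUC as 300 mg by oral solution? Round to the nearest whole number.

Systemic exposure from an extravascular dose = F × D_ev, so the equivalent IV dose is F × D_ev.
D_iv = F × D_ev = 0.51 × 300 = 153 mg

D_iv = 153 mg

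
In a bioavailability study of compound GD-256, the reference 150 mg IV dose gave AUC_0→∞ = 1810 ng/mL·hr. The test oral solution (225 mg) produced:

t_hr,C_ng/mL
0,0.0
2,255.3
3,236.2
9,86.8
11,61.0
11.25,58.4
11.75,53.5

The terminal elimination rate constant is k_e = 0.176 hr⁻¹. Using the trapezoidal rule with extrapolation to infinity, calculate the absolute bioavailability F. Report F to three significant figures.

Trapezoidal AUC_0→11.75 (oral solution):
  [0→2]: (0.0+255.3)/2 × 2 = 255.3
  [2→3]: (255.3+236.2)/2 × 1 = 245.75
  [3→9]: (236.2+86.8)/2 × 6 = 969.0
  [9→11]: (86.8+61.0)/2 × 2 = 147.8
  [11→11.25]: (61.0+58.4)/2 × 0.25 = 14.925
  [11.25→11.75]: (58.4+53.5)/2 × 0.5 = 27.975
  Sum = 1660.75 ng/mL·hr
Tail: C_last/k_e = 53.5/0.176 = 303.977
AUC_0→∞ (oral solution) = 1660.75 + 303.977 = 1964.727 ng/mL·hr
F = (AUC_ev/D_ev)/(AUC_iv/D_iv) = (1964.727/225)/(1810/150) = 8.73212/12.0667 = 0.7237

F = 0.724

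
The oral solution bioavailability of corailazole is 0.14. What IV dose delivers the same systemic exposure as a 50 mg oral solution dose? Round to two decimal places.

D_iv = 7.00 mg

Systemic exposure from an extravascular dose = F × D_ev, so the equivalent IV dose is F × D_ev.
D_iv = F × D_ev = 0.14 × 50 = 7 mg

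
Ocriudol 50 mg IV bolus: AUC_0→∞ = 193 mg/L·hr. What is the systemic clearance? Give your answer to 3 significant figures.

CL = Dose_iv / AUC_0→∞
   = 50 / 193 = 0.259067 L/hr

CL = 0.259 L/hr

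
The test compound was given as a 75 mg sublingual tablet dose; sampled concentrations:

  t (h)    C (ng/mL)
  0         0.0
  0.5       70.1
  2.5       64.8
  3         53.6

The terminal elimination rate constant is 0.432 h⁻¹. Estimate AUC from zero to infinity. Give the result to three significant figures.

Trapezoidal AUC_0→3:
  [0→0.5]: (0.0+70.1)/2 × 0.5 = 17.525
  [0.5→2.5]: (70.1+64.8)/2 × 2 = 134.9
  [2.5→3]: (64.8+53.6)/2 × 0.5 = 29.6
  Sum = 182.025 ng/mL·h
Extrapolated tail: C_last / k_e = 53.6 / 0.432 = 124.074
AUC_0→∞ = 182.025 + 124.074 = 306.099 ng/mL·h

AUC = 306 ng/mL·h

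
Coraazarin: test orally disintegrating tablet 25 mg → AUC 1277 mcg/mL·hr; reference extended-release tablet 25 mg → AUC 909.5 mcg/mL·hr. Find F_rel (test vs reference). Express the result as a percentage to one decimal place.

F_rel = 140.4%

F_rel = (AUC_test/D_test) / (AUC_ref/D_ref)
      = (1277/25) / (909.5/25)
      = 51.08 / 36.38 = 1.4041 = 140.41%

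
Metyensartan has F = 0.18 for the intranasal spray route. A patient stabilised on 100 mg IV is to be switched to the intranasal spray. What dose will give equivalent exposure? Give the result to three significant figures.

For equal systemic exposure: F × D_ev = D_iv
D_ev = D_iv / F = 100 / 0.18 = 555.556 mg

D_intranasal = 556 mg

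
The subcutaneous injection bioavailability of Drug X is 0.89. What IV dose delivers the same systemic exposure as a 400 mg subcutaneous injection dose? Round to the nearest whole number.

D_iv = 356 mg

Systemic exposure from an extravascular dose = F × D_ev, so the equivalent IV dose is F × D_ev.
D_iv = F × D_ev = 0.89 × 400 = 356 mg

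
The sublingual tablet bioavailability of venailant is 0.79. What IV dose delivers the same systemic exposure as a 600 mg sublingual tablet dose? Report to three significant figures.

Systemic exposure from an extravascular dose = F × D_ev, so the equivalent IV dose is F × D_ev.
D_iv = F × D_ev = 0.79 × 600 = 474 mg

D_iv = 474 mg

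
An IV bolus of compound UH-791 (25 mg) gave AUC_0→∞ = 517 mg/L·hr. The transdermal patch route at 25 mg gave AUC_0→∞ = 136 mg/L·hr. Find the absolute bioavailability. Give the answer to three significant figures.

F = 0.263

F = (AUC_ev / D_ev) / (AUC_iv / D_iv)
  = (136/25) / (517/25)
  = 5.44 / 20.68 = 0.2631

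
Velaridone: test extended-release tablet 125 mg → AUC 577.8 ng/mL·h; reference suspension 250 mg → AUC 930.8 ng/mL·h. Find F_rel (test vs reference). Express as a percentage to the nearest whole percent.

F_rel = 124%

F_rel = (AUC_test/D_test) / (AUC_ref/D_ref)
      = (577.8/125) / (930.8/250)
      = 4.6224 / 3.7232 = 1.2415 = 124.15%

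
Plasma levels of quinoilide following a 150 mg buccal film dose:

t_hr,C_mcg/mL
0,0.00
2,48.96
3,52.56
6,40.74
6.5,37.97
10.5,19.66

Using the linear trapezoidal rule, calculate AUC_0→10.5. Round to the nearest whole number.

AUC = 375 mcg/mL·hr

Trapezoidal AUC_0→10.5:
  [0→2]: (0.00+48.96)/2 × 2 = 48.96
  [2→3]: (48.96+52.56)/2 × 1 = 50.76
  [3→6]: (52.56+40.74)/2 × 3 = 139.95
  [6→6.5]: (40.74+37.97)/2 × 0.5 = 19.6775
  [6.5→10.5]: (37.97+19.66)/2 × 4 = 115.26
  Sum = 374.6075 mcg/mL·hr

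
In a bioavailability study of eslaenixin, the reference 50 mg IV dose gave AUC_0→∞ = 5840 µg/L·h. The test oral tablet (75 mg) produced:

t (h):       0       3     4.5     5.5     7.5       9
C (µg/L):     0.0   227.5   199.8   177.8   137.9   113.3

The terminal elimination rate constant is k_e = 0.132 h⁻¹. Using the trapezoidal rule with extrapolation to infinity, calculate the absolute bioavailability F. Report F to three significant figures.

F = 0.253

Trapezoidal AUC_0→9 (oral tablet):
  [0→3]: (0.0+227.5)/2 × 3 = 341.25
  [3→4.5]: (227.5+199.8)/2 × 1.5 = 320.475
  [4.5→5.5]: (199.8+177.8)/2 × 1 = 188.8
  [5.5→7.5]: (177.8+137.9)/2 × 2 = 315.7
  [7.5→9]: (137.9+113.3)/2 × 1.5 = 188.4
  Sum = 1354.625 µg/L·h
Tail: C_last/k_e = 113.3/0.132 = 858.333
AUC_0→∞ (oral tablet) = 1354.625 + 858.333 = 2212.958 µg/L·h
F = (AUC_ev/D_ev)/(AUC_iv/D_iv) = (2212.958/75)/(5840/50) = 29.5061/116.8 = 0.2526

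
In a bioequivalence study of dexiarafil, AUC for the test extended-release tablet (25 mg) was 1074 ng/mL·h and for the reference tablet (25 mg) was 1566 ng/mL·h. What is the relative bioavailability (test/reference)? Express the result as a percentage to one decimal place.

F_rel = (AUC_test/D_test) / (AUC_ref/D_ref)
      = (1074/25) / (1566/25)
      = 42.96 / 62.64 = 0.6858 = 68.58%

F_rel = 68.6%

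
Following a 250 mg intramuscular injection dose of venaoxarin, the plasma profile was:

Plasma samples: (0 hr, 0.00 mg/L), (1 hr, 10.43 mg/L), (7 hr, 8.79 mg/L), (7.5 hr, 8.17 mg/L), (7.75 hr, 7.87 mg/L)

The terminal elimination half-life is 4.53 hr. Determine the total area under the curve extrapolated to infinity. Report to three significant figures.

Trapezoidal AUC_0→7.75:
  [0→1]: (0.00+10.43)/2 × 1 = 5.215
  [1→7]: (10.43+8.79)/2 × 6 = 57.66
  [7→7.5]: (8.79+8.17)/2 × 0.5 = 4.24
  [7.5→7.75]: (8.17+7.87)/2 × 0.25 = 2.005
  Sum = 69.12 mg/L·hr
k_e = ln2 / t½ = 0.693147 / 4.53 = 0.1530 hr^-1
Extrapolated tail: C_last / k_e = 7.87 / 0.153 = 51.438
AUC_0→∞ = 69.12 + 51.438 = 120.558 mg/L·hr

AUC = 121 mg/L·hr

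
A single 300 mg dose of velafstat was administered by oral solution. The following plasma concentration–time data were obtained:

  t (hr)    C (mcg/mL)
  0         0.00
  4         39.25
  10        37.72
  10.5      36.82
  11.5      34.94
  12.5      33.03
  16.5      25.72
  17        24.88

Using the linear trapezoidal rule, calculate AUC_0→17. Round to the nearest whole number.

AUC = 528 mcg/mL·hr

Trapezoidal AUC_0→17:
  [0→4]: (0.00+39.25)/2 × 4 = 78.5
  [4→10]: (39.25+37.72)/2 × 6 = 230.91
  [10→10.5]: (37.72+36.82)/2 × 0.5 = 18.635
  [10.5→11.5]: (36.82+34.94)/2 × 1 = 35.88
  [11.5→12.5]: (34.94+33.03)/2 × 1 = 33.985
  [12.5→16.5]: (33.03+25.72)/2 × 4 = 117.5
  [16.5→17]: (25.72+24.88)/2 × 0.5 = 12.65
  Sum = 528.06 mcg/mL·hr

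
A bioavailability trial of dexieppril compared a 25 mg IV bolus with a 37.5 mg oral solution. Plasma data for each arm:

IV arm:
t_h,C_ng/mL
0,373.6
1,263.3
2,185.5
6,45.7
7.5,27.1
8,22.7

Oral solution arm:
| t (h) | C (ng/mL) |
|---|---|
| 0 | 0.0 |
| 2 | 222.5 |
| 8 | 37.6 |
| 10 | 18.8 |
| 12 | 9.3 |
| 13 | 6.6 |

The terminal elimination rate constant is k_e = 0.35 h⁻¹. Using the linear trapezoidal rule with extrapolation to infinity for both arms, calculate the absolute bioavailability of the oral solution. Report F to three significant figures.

Trapezoidal AUC_0→8 (IV):
  [0→1]: (373.6+263.3)/2 × 1 = 318.45
  [1→2]: (263.3+185.5)/2 × 1 = 224.4
  [2→6]: (185.5+45.7)/2 × 4 = 462.4
  [6→7.5]: (45.7+27.1)/2 × 1.5 = 54.6
  [7.5→8]: (27.1+22.7)/2 × 0.5 = 12.45
  Sum = 1072.3 ng/mL·h
IV tail: 22.7/0.35 = 64.857; AUC_iv,0→∞ = 1072.3 + 64.857 = 1137.157 ng/mL·h
Trapezoidal AUC_0→13 (oral solution):
  [0→2]: (0.0+222.5)/2 × 2 = 222.5
  [2→8]: (222.5+37.6)/2 × 6 = 780.3
  [8→10]: (37.6+18.8)/2 × 2 = 56.4
  [10→12]: (18.8+9.3)/2 × 2 = 28.1
  [12→13]: (9.3+6.6)/2 × 1 = 7.95
  Sum = 1095.25 ng/mL·h
oral solution tail: 6.6/0.35 = 18.857; AUC_ev,0→∞ = 1095.25 + 18.857 = 1114.107 ng/mL·h
F = (AUC_ev/D_ev)/(AUC_iv/D_iv) = (1114.107/37.5)/(1137.157/25) = 29.70952/45.48628 = 0.6532

F = 0.653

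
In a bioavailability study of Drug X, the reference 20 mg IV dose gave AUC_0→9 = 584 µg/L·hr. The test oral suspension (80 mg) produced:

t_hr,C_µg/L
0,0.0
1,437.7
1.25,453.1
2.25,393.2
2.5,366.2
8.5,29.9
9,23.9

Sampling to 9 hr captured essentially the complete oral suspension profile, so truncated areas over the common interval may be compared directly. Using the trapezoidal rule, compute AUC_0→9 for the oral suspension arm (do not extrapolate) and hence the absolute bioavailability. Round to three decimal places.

F = 0.878

Trapezoidal AUC_0→9 (oral suspension):
  [0→1]: (0.0+437.7)/2 × 1 = 218.85
  [1→1.25]: (437.7+453.1)/2 × 0.25 = 111.35
  [1.25→2.25]: (453.1+393.2)/2 × 1 = 423.15
  [2.25→2.5]: (393.2+366.2)/2 × 0.25 = 94.925
  [2.5→8.5]: (366.2+29.9)/2 × 6 = 1188.3
  [8.5→9]: (29.9+23.9)/2 × 0.5 = 13.45
  Sum = 2050.025 µg/L·hr
F = (AUC_ev/D_ev)/(AUC_iv/D_iv) = (2050.025/80)/(584/20) = 25.6253/29.2 = 0.8776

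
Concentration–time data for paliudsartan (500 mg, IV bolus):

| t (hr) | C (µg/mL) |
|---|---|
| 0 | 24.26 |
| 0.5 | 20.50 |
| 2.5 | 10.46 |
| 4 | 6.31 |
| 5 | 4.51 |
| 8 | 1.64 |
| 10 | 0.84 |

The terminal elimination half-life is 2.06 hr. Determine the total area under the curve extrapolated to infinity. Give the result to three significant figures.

AUC = 74.3 µg/mL·hr

Trapezoidal AUC_0→10:
  [0→0.5]: (24.26+20.50)/2 × 0.5 = 11.19
  [0.5→2.5]: (20.50+10.46)/2 × 2 = 30.96
  [2.5→4]: (10.46+6.31)/2 × 1.5 = 12.5775
  [4→5]: (6.31+4.51)/2 × 1 = 5.41
  [5→8]: (4.51+1.64)/2 × 3 = 9.225
  [8→10]: (1.64+0.84)/2 × 2 = 2.48
  Sum = 71.8425 µg/mL·hr
k_e = ln2 / t½ = 0.693147 / 2.06 = 0.3365 hr^-1
Extrapolated tail: C_last / k_e = 0.84 / 0.3365 = 2.496
AUC_0→∞ = 71.8425 + 2.496 = 74.3385 µg/mL·hr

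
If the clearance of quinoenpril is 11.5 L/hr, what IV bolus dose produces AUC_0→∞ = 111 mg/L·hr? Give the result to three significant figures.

Dose = 1280 mg

Dose_iv = CL × AUC_0→∞
     = 11.5 × 111 = 1276.5 mg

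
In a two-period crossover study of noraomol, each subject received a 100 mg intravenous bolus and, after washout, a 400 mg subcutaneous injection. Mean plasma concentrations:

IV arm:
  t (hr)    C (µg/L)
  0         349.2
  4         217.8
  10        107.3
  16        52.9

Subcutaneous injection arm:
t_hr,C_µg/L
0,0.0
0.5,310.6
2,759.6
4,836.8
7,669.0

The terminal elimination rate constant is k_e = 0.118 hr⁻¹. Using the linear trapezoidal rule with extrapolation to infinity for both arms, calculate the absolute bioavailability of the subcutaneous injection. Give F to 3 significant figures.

F = 0.856

Trapezoidal AUC_0→16 (IV):
  [0→4]: (349.2+217.8)/2 × 4 = 1134.0
  [4→10]: (217.8+107.3)/2 × 6 = 975.3
  [10→16]: (107.3+52.9)/2 × 6 = 480.6
  Sum = 2589.9 µg/L·hr
IV tail: 52.9/0.118 = 448.305; AUC_iv,0→∞ = 2589.9 + 448.305 = 3038.205 µg/L·hr
Trapezoidal AUC_0→7 (subcutaneous injection):
  [0→0.5]: (0.0+310.6)/2 × 0.5 = 77.65
  [0.5→2]: (310.6+759.6)/2 × 1.5 = 802.65
  [2→4]: (759.6+836.8)/2 × 2 = 1596.4
  [4→7]: (836.8+669.0)/2 × 3 = 2258.7
  Sum = 4735.4 µg/L·hr
subcutaneous injection tail: 669.0/0.118 = 5669.492; AUC_ev,0→∞ = 4735.4 + 5669.492 = 10404.892 µg/L·hr
F = (AUC_ev/D_ev)/(AUC_iv/D_iv) = (10404.892/400)/(3038.205/100) = 26.01223/30.38205 = 0.8562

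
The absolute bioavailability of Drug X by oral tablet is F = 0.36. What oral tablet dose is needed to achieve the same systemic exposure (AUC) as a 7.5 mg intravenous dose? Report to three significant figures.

D_oral = 20.8 mg

For equal systemic exposure: F × D_ev = D_iv
D_ev = D_iv / F = 7.5 / 0.36 = 20.8333 mg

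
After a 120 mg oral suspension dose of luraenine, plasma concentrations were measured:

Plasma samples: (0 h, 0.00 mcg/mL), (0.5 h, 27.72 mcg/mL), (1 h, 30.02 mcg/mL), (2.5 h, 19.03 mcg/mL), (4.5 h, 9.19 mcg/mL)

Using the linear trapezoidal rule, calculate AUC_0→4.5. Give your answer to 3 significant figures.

Trapezoidal AUC_0→4.5:
  [0→0.5]: (0.00+27.72)/2 × 0.5 = 6.93
  [0.5→1]: (27.72+30.02)/2 × 0.5 = 14.435
  [1→2.5]: (30.02+19.03)/2 × 1.5 = 36.7875
  [2.5→4.5]: (19.03+9.19)/2 × 2 = 28.22
  Sum = 86.3725 mcg/mL·h

AUC = 86.4 mcg/mL·h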